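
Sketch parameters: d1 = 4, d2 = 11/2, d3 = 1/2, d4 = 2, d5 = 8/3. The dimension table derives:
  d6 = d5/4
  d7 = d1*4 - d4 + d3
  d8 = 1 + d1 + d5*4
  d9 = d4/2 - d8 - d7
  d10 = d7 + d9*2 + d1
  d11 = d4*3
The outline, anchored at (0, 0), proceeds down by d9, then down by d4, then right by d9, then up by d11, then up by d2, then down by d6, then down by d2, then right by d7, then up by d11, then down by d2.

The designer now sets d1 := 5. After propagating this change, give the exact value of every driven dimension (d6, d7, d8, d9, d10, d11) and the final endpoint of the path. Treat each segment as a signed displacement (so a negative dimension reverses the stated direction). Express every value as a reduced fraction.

d6 = 2/3
d7 = 37/2
d8 = 50/3
d9 = -205/6
d10 = -269/6
d11 = 6
endpoint = (-47/3, 38)

Apply edit: d1 := 5
  d6 = d5/4 = 2/3
  d7 = d1*4 - d4 + d3 = 37/2
  d8 = 1 + d1 + d5*4 = 50/3
  d9 = d4/2 - d8 - d7 = -205/6
  d10 = d7 + d9*2 + d1 = -269/6
  d11 = d4*3 = 6
Walk from origin (0, 0):
  seg 1: down by d9 = -205/6 → (0, 205/6)
  seg 2: down by d4 = 2 → (0, 193/6)
  seg 3: right by d9 = -205/6 → (-205/6, 193/6)
  seg 4: up by d11 = 6 → (-205/6, 229/6)
  seg 5: up by d2 = 11/2 → (-205/6, 131/3)
  seg 6: down by d6 = 2/3 → (-205/6, 43)
  seg 7: down by d2 = 11/2 → (-205/6, 75/2)
  seg 8: right by d7 = 37/2 → (-47/3, 75/2)
  seg 9: up by d11 = 6 → (-47/3, 87/2)
  seg 10: down by d2 = 11/2 → (-47/3, 38)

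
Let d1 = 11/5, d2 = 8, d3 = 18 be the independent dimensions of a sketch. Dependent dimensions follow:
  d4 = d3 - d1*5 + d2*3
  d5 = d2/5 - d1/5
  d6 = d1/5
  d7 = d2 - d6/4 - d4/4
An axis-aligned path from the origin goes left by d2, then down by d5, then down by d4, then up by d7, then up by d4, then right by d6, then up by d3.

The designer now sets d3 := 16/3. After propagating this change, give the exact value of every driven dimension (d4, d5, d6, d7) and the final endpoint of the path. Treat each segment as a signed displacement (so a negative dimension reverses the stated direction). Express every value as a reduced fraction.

Apply edit: d3 := 16/3
  d4 = d3 - d1*5 + d2*3 = 55/3
  d5 = d2/5 - d1/5 = 29/25
  d6 = d1/5 = 11/25
  d7 = d2 - d6/4 - d4/4 = 248/75
Walk from origin (0, 0):
  seg 1: left by d2 = 8 → (-8, 0)
  seg 2: down by d5 = 29/25 → (-8, -29/25)
  seg 3: down by d4 = 55/3 → (-8, -1462/75)
  seg 4: up by d7 = 248/75 → (-8, -1214/75)
  seg 5: up by d4 = 55/3 → (-8, 161/75)
  seg 6: right by d6 = 11/25 → (-189/25, 161/75)
  seg 7: up by d3 = 16/3 → (-189/25, 187/25)

d4 = 55/3
d5 = 29/25
d6 = 11/25
d7 = 248/75
endpoint = (-189/25, 187/25)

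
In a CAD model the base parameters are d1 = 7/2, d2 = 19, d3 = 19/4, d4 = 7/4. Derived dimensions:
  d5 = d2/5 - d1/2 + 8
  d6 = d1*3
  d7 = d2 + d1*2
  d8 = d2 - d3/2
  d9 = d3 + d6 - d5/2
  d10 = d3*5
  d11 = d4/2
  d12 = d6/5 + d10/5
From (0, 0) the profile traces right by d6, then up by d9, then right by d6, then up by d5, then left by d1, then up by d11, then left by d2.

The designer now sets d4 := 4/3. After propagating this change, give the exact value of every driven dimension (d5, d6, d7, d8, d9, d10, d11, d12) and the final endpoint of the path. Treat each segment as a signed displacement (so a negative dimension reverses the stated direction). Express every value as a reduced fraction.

Apply edit: d4 := 4/3
  d5 = d2/5 - d1/2 + 8 = 201/20
  d6 = d1*3 = 21/2
  d7 = d2 + d1*2 = 26
  d8 = d2 - d3/2 = 133/8
  d9 = d3 + d6 - d5/2 = 409/40
  d10 = d3*5 = 95/4
  d11 = d4/2 = 2/3
  d12 = d6/5 + d10/5 = 137/20
Walk from origin (0, 0):
  seg 1: right by d6 = 21/2 → (21/2, 0)
  seg 2: up by d9 = 409/40 → (21/2, 409/40)
  seg 3: right by d6 = 21/2 → (21, 409/40)
  seg 4: up by d5 = 201/20 → (21, 811/40)
  seg 5: left by d1 = 7/2 → (35/2, 811/40)
  seg 6: up by d11 = 2/3 → (35/2, 2513/120)
  seg 7: left by d2 = 19 → (-3/2, 2513/120)

d5 = 201/20
d6 = 21/2
d7 = 26
d8 = 133/8
d9 = 409/40
d10 = 95/4
d11 = 2/3
d12 = 137/20
endpoint = (-3/2, 2513/120)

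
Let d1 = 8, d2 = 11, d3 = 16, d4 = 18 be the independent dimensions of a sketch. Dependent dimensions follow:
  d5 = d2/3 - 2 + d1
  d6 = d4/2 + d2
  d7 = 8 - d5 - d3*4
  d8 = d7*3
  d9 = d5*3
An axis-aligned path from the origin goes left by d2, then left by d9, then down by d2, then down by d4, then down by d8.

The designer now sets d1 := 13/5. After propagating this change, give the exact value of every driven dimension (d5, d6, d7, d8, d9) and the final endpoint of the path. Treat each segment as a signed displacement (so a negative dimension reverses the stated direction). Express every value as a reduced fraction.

d5 = 64/15
d6 = 20
d7 = -904/15
d8 = -904/5
d9 = 64/5
endpoint = (-119/5, 759/5)

Apply edit: d1 := 13/5
  d5 = d2/3 - 2 + d1 = 64/15
  d6 = d4/2 + d2 = 20
  d7 = 8 - d5 - d3*4 = -904/15
  d8 = d7*3 = -904/5
  d9 = d5*3 = 64/5
Walk from origin (0, 0):
  seg 1: left by d2 = 11 → (-11, 0)
  seg 2: left by d9 = 64/5 → (-119/5, 0)
  seg 3: down by d2 = 11 → (-119/5, -11)
  seg 4: down by d4 = 18 → (-119/5, -29)
  seg 5: down by d8 = -904/5 → (-119/5, 759/5)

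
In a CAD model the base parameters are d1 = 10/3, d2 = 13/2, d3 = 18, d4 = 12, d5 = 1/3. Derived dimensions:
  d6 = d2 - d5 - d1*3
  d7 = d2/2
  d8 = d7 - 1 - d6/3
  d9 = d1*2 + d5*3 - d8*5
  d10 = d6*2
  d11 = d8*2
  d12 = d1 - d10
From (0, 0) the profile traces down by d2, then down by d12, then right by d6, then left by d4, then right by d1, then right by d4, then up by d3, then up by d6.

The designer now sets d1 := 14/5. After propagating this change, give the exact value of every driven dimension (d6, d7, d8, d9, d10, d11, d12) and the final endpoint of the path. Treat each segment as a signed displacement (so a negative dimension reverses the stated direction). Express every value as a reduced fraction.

Apply edit: d1 := 14/5
  d6 = d2 - d5 - d1*3 = -67/30
  d7 = d2/2 = 13/4
  d8 = d7 - 1 - d6/3 = 539/180
  d9 = d1*2 + d5*3 - d8*5 = -1507/180
  d10 = d6*2 = -67/15
  d11 = d8*2 = 539/90
  d12 = d1 - d10 = 109/15
Walk from origin (0, 0):
  seg 1: down by d2 = 13/2 → (0, -13/2)
  seg 2: down by d12 = 109/15 → (0, -413/30)
  seg 3: right by d6 = -67/30 → (-67/30, -413/30)
  seg 4: left by d4 = 12 → (-427/30, -413/30)
  seg 5: right by d1 = 14/5 → (-343/30, -413/30)
  seg 6: right by d4 = 12 → (17/30, -413/30)
  seg 7: up by d3 = 18 → (17/30, 127/30)
  seg 8: up by d6 = -67/30 → (17/30, 2)

d6 = -67/30
d7 = 13/4
d8 = 539/180
d9 = -1507/180
d10 = -67/15
d11 = 539/90
d12 = 109/15
endpoint = (17/30, 2)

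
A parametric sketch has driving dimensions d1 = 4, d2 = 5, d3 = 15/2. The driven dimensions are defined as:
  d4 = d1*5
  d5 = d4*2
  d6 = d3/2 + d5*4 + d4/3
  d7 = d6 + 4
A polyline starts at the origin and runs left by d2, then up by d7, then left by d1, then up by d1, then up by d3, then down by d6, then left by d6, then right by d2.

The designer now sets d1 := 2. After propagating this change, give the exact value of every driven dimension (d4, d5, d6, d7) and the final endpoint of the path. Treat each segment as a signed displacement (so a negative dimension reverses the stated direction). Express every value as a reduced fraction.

d4 = 10
d5 = 20
d6 = 1045/12
d7 = 1093/12
endpoint = (-1069/12, 27/2)

Apply edit: d1 := 2
  d4 = d1*5 = 10
  d5 = d4*2 = 20
  d6 = d3/2 + d5*4 + d4/3 = 1045/12
  d7 = d6 + 4 = 1093/12
Walk from origin (0, 0):
  seg 1: left by d2 = 5 → (-5, 0)
  seg 2: up by d7 = 1093/12 → (-5, 1093/12)
  seg 3: left by d1 = 2 → (-7, 1093/12)
  seg 4: up by d1 = 2 → (-7, 1117/12)
  seg 5: up by d3 = 15/2 → (-7, 1207/12)
  seg 6: down by d6 = 1045/12 → (-7, 27/2)
  seg 7: left by d6 = 1045/12 → (-1129/12, 27/2)
  seg 8: right by d2 = 5 → (-1069/12, 27/2)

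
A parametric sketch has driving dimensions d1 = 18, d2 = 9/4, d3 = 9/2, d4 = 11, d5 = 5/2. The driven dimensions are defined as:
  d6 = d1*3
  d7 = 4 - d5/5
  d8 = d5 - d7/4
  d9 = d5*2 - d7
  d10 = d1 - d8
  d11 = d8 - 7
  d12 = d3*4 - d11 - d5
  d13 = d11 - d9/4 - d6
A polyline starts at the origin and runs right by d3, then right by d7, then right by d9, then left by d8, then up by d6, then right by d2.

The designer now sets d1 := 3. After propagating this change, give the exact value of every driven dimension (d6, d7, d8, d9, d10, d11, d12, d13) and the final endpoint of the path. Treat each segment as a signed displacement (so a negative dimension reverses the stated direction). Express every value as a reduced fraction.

d6 = 9
d7 = 7/2
d8 = 13/8
d9 = 3/2
d10 = 11/8
d11 = -43/8
d12 = 167/8
d13 = -59/4
endpoint = (81/8, 9)

Apply edit: d1 := 3
  d6 = d1*3 = 9
  d7 = 4 - d5/5 = 7/2
  d8 = d5 - d7/4 = 13/8
  d9 = d5*2 - d7 = 3/2
  d10 = d1 - d8 = 11/8
  d11 = d8 - 7 = -43/8
  d12 = d3*4 - d11 - d5 = 167/8
  d13 = d11 - d9/4 - d6 = -59/4
Walk from origin (0, 0):
  seg 1: right by d3 = 9/2 → (9/2, 0)
  seg 2: right by d7 = 7/2 → (8, 0)
  seg 3: right by d9 = 3/2 → (19/2, 0)
  seg 4: left by d8 = 13/8 → (63/8, 0)
  seg 5: up by d6 = 9 → (63/8, 9)
  seg 6: right by d2 = 9/4 → (81/8, 9)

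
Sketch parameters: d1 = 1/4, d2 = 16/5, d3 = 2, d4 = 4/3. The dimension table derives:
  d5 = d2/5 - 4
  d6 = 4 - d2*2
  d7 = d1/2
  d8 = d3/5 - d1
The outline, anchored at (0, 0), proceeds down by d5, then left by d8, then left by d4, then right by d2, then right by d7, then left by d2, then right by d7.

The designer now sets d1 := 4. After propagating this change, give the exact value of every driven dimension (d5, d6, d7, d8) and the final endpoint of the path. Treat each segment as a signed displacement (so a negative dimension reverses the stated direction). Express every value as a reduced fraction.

d5 = -84/25
d6 = -12/5
d7 = 2
d8 = -18/5
endpoint = (94/15, 84/25)

Apply edit: d1 := 4
  d5 = d2/5 - 4 = -84/25
  d6 = 4 - d2*2 = -12/5
  d7 = d1/2 = 2
  d8 = d3/5 - d1 = -18/5
Walk from origin (0, 0):
  seg 1: down by d5 = -84/25 → (0, 84/25)
  seg 2: left by d8 = -18/5 → (18/5, 84/25)
  seg 3: left by d4 = 4/3 → (34/15, 84/25)
  seg 4: right by d2 = 16/5 → (82/15, 84/25)
  seg 5: right by d7 = 2 → (112/15, 84/25)
  seg 6: left by d2 = 16/5 → (64/15, 84/25)
  seg 7: right by d7 = 2 → (94/15, 84/25)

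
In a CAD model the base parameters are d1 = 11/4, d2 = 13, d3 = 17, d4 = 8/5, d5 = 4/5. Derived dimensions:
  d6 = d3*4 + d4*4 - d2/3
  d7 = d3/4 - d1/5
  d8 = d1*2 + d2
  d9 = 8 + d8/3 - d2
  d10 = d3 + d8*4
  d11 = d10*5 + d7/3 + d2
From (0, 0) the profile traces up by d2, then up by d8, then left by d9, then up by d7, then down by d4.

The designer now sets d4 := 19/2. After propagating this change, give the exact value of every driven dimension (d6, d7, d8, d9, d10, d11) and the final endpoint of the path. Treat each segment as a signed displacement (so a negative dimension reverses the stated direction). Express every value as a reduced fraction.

d6 = 305/3
d7 = 37/10
d8 = 37/2
d9 = 7/6
d10 = 91
d11 = 14077/30
endpoint = (-7/6, 257/10)

Apply edit: d4 := 19/2
  d6 = d3*4 + d4*4 - d2/3 = 305/3
  d7 = d3/4 - d1/5 = 37/10
  d8 = d1*2 + d2 = 37/2
  d9 = 8 + d8/3 - d2 = 7/6
  d10 = d3 + d8*4 = 91
  d11 = d10*5 + d7/3 + d2 = 14077/30
Walk from origin (0, 0):
  seg 1: up by d2 = 13 → (0, 13)
  seg 2: up by d8 = 37/2 → (0, 63/2)
  seg 3: left by d9 = 7/6 → (-7/6, 63/2)
  seg 4: up by d7 = 37/10 → (-7/6, 176/5)
  seg 5: down by d4 = 19/2 → (-7/6, 257/10)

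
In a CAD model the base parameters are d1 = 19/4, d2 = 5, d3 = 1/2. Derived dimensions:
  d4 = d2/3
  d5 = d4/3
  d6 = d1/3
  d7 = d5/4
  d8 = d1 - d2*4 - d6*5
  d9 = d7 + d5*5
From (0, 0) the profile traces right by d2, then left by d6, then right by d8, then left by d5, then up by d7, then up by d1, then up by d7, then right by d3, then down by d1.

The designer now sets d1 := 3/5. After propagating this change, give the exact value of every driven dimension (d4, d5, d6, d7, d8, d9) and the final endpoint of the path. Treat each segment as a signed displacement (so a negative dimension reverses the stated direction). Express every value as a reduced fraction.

d4 = 5/3
d5 = 5/9
d6 = 1/5
d7 = 5/36
d8 = -102/5
d9 = 35/12
endpoint = (-1409/90, 5/18)

Apply edit: d1 := 3/5
  d4 = d2/3 = 5/3
  d5 = d4/3 = 5/9
  d6 = d1/3 = 1/5
  d7 = d5/4 = 5/36
  d8 = d1 - d2*4 - d6*5 = -102/5
  d9 = d7 + d5*5 = 35/12
Walk from origin (0, 0):
  seg 1: right by d2 = 5 → (5, 0)
  seg 2: left by d6 = 1/5 → (24/5, 0)
  seg 3: right by d8 = -102/5 → (-78/5, 0)
  seg 4: left by d5 = 5/9 → (-727/45, 0)
  seg 5: up by d7 = 5/36 → (-727/45, 5/36)
  seg 6: up by d1 = 3/5 → (-727/45, 133/180)
  seg 7: up by d7 = 5/36 → (-727/45, 79/90)
  seg 8: right by d3 = 1/2 → (-1409/90, 79/90)
  seg 9: down by d1 = 3/5 → (-1409/90, 5/18)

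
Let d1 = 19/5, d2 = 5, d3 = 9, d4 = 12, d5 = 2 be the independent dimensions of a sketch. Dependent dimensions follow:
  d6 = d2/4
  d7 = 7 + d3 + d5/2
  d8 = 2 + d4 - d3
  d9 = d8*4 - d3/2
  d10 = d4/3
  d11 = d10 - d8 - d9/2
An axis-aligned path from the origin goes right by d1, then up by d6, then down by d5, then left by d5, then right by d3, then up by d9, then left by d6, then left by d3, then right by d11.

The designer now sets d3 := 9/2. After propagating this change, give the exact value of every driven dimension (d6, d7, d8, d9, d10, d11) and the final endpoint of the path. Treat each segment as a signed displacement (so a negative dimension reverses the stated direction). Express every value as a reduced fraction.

d6 = 5/4
d7 = 25/2
d8 = 19/2
d9 = 143/4
d10 = 4
d11 = -187/8
endpoint = (-913/40, 35)

Apply edit: d3 := 9/2
  d6 = d2/4 = 5/4
  d7 = 7 + d3 + d5/2 = 25/2
  d8 = 2 + d4 - d3 = 19/2
  d9 = d8*4 - d3/2 = 143/4
  d10 = d4/3 = 4
  d11 = d10 - d8 - d9/2 = -187/8
Walk from origin (0, 0):
  seg 1: right by d1 = 19/5 → (19/5, 0)
  seg 2: up by d6 = 5/4 → (19/5, 5/4)
  seg 3: down by d5 = 2 → (19/5, -3/4)
  seg 4: left by d5 = 2 → (9/5, -3/4)
  seg 5: right by d3 = 9/2 → (63/10, -3/4)
  seg 6: up by d9 = 143/4 → (63/10, 35)
  seg 7: left by d6 = 5/4 → (101/20, 35)
  seg 8: left by d3 = 9/2 → (11/20, 35)
  seg 9: right by d11 = -187/8 → (-913/40, 35)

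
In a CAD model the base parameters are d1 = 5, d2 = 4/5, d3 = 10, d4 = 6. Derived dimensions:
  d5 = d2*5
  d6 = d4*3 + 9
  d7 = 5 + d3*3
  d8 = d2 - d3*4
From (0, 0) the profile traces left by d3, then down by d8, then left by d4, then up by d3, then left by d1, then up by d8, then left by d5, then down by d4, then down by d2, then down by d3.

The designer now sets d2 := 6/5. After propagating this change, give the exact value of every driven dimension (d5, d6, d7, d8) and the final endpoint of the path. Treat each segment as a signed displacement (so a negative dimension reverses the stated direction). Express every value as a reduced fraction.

Apply edit: d2 := 6/5
  d5 = d2*5 = 6
  d6 = d4*3 + 9 = 27
  d7 = 5 + d3*3 = 35
  d8 = d2 - d3*4 = -194/5
Walk from origin (0, 0):
  seg 1: left by d3 = 10 → (-10, 0)
  seg 2: down by d8 = -194/5 → (-10, 194/5)
  seg 3: left by d4 = 6 → (-16, 194/5)
  seg 4: up by d3 = 10 → (-16, 244/5)
  seg 5: left by d1 = 5 → (-21, 244/5)
  seg 6: up by d8 = -194/5 → (-21, 10)
  seg 7: left by d5 = 6 → (-27, 10)
  seg 8: down by d4 = 6 → (-27, 4)
  seg 9: down by d2 = 6/5 → (-27, 14/5)
  seg 10: down by d3 = 10 → (-27, -36/5)

d5 = 6
d6 = 27
d7 = 35
d8 = -194/5
endpoint = (-27, -36/5)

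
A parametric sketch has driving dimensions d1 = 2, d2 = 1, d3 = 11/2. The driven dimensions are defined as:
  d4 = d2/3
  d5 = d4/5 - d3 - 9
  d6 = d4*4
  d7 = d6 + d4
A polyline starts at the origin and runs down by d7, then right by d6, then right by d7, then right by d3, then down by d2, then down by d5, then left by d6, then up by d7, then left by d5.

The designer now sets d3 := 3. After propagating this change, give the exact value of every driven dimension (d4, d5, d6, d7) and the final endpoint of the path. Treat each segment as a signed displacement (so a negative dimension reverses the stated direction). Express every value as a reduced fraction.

Apply edit: d3 := 3
  d4 = d2/3 = 1/3
  d5 = d4/5 - d3 - 9 = -179/15
  d6 = d4*4 = 4/3
  d7 = d6 + d4 = 5/3
Walk from origin (0, 0):
  seg 1: down by d7 = 5/3 → (0, -5/3)
  seg 2: right by d6 = 4/3 → (4/3, -5/3)
  seg 3: right by d7 = 5/3 → (3, -5/3)
  seg 4: right by d3 = 3 → (6, -5/3)
  seg 5: down by d2 = 1 → (6, -8/3)
  seg 6: down by d5 = -179/15 → (6, 139/15)
  seg 7: left by d6 = 4/3 → (14/3, 139/15)
  seg 8: up by d7 = 5/3 → (14/3, 164/15)
  seg 9: left by d5 = -179/15 → (83/5, 164/15)

d4 = 1/3
d5 = -179/15
d6 = 4/3
d7 = 5/3
endpoint = (83/5, 164/15)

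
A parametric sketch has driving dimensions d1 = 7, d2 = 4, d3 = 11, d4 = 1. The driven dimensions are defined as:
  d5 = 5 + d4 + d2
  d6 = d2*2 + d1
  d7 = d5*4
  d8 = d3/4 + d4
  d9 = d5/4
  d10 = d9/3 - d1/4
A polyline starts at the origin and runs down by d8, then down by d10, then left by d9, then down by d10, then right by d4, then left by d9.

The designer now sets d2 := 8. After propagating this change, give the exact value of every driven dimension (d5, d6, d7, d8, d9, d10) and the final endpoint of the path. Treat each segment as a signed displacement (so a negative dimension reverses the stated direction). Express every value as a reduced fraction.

d5 = 14
d6 = 23
d7 = 56
d8 = 15/4
d9 = 7/2
d10 = -7/12
endpoint = (-6, -31/12)

Apply edit: d2 := 8
  d5 = 5 + d4 + d2 = 14
  d6 = d2*2 + d1 = 23
  d7 = d5*4 = 56
  d8 = d3/4 + d4 = 15/4
  d9 = d5/4 = 7/2
  d10 = d9/3 - d1/4 = -7/12
Walk from origin (0, 0):
  seg 1: down by d8 = 15/4 → (0, -15/4)
  seg 2: down by d10 = -7/12 → (0, -19/6)
  seg 3: left by d9 = 7/2 → (-7/2, -19/6)
  seg 4: down by d10 = -7/12 → (-7/2, -31/12)
  seg 5: right by d4 = 1 → (-5/2, -31/12)
  seg 6: left by d9 = 7/2 → (-6, -31/12)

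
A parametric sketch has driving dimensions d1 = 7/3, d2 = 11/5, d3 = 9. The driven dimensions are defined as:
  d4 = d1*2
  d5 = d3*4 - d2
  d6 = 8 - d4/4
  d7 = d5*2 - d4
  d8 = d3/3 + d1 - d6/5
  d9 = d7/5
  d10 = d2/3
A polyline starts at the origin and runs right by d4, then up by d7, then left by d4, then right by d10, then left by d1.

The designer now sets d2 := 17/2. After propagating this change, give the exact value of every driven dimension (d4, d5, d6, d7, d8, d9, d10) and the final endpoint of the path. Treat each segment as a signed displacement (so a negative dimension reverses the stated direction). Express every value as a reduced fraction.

Apply edit: d2 := 17/2
  d4 = d1*2 = 14/3
  d5 = d3*4 - d2 = 55/2
  d6 = 8 - d4/4 = 41/6
  d7 = d5*2 - d4 = 151/3
  d8 = d3/3 + d1 - d6/5 = 119/30
  d9 = d7/5 = 151/15
  d10 = d2/3 = 17/6
Walk from origin (0, 0):
  seg 1: right by d4 = 14/3 → (14/3, 0)
  seg 2: up by d7 = 151/3 → (14/3, 151/3)
  seg 3: left by d4 = 14/3 → (0, 151/3)
  seg 4: right by d10 = 17/6 → (17/6, 151/3)
  seg 5: left by d1 = 7/3 → (1/2, 151/3)

d4 = 14/3
d5 = 55/2
d6 = 41/6
d7 = 151/3
d8 = 119/30
d9 = 151/15
d10 = 17/6
endpoint = (1/2, 151/3)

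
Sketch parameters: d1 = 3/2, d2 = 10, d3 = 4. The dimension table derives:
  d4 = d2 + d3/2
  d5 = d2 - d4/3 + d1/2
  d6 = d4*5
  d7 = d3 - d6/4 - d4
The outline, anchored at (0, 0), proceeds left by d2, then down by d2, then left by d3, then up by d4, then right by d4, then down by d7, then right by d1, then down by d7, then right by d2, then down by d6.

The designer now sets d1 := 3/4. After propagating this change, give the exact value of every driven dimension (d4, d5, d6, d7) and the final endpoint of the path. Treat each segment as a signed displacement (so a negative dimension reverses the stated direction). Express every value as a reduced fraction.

Apply edit: d1 := 3/4
  d4 = d2 + d3/2 = 12
  d5 = d2 - d4/3 + d1/2 = 51/8
  d6 = d4*5 = 60
  d7 = d3 - d6/4 - d4 = -23
Walk from origin (0, 0):
  seg 1: left by d2 = 10 → (-10, 0)
  seg 2: down by d2 = 10 → (-10, -10)
  seg 3: left by d3 = 4 → (-14, -10)
  seg 4: up by d4 = 12 → (-14, 2)
  seg 5: right by d4 = 12 → (-2, 2)
  seg 6: down by d7 = -23 → (-2, 25)
  seg 7: right by d1 = 3/4 → (-5/4, 25)
  seg 8: down by d7 = -23 → (-5/4, 48)
  seg 9: right by d2 = 10 → (35/4, 48)
  seg 10: down by d6 = 60 → (35/4, -12)

d4 = 12
d5 = 51/8
d6 = 60
d7 = -23
endpoint = (35/4, -12)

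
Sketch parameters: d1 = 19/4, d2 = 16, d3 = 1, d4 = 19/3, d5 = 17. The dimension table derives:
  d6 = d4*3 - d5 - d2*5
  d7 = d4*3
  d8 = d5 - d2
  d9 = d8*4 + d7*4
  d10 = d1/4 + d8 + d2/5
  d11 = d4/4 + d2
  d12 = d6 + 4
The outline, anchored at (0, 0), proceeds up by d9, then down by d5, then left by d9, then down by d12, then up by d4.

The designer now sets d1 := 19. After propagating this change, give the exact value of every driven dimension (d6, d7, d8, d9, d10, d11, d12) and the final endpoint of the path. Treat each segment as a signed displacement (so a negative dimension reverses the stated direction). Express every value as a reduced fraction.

Apply edit: d1 := 19
  d6 = d4*3 - d5 - d2*5 = -78
  d7 = d4*3 = 19
  d8 = d5 - d2 = 1
  d9 = d8*4 + d7*4 = 80
  d10 = d1/4 + d8 + d2/5 = 179/20
  d11 = d4/4 + d2 = 211/12
  d12 = d6 + 4 = -74
Walk from origin (0, 0):
  seg 1: up by d9 = 80 → (0, 80)
  seg 2: down by d5 = 17 → (0, 63)
  seg 3: left by d9 = 80 → (-80, 63)
  seg 4: down by d12 = -74 → (-80, 137)
  seg 5: up by d4 = 19/3 → (-80, 430/3)

d6 = -78
d7 = 19
d8 = 1
d9 = 80
d10 = 179/20
d11 = 211/12
d12 = -74
endpoint = (-80, 430/3)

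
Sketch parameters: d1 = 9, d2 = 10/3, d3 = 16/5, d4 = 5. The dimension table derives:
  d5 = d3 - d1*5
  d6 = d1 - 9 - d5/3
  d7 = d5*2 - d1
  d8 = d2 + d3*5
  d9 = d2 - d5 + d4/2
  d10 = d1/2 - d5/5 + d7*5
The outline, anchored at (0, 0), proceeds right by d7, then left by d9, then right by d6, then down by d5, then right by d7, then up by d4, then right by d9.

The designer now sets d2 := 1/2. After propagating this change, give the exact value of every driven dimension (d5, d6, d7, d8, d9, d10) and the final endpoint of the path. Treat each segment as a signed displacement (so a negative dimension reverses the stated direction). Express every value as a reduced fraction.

d5 = -209/5
d6 = 209/15
d7 = -463/5
d8 = 33/2
d9 = 224/5
d10 = -22507/50
endpoint = (-2569/15, 234/5)

Apply edit: d2 := 1/2
  d5 = d3 - d1*5 = -209/5
  d6 = d1 - 9 - d5/3 = 209/15
  d7 = d5*2 - d1 = -463/5
  d8 = d2 + d3*5 = 33/2
  d9 = d2 - d5 + d4/2 = 224/5
  d10 = d1/2 - d5/5 + d7*5 = -22507/50
Walk from origin (0, 0):
  seg 1: right by d7 = -463/5 → (-463/5, 0)
  seg 2: left by d9 = 224/5 → (-687/5, 0)
  seg 3: right by d6 = 209/15 → (-1852/15, 0)
  seg 4: down by d5 = -209/5 → (-1852/15, 209/5)
  seg 5: right by d7 = -463/5 → (-3241/15, 209/5)
  seg 6: up by d4 = 5 → (-3241/15, 234/5)
  seg 7: right by d9 = 224/5 → (-2569/15, 234/5)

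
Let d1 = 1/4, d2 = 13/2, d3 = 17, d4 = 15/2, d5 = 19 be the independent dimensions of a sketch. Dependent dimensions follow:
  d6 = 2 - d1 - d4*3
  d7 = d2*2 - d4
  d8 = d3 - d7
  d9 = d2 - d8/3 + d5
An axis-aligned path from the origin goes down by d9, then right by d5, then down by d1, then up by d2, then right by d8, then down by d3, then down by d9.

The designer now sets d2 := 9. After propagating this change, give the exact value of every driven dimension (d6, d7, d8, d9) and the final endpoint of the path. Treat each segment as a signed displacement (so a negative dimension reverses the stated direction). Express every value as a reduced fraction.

Apply edit: d2 := 9
  d6 = 2 - d1 - d4*3 = -83/4
  d7 = d2*2 - d4 = 21/2
  d8 = d3 - d7 = 13/2
  d9 = d2 - d8/3 + d5 = 155/6
Walk from origin (0, 0):
  seg 1: down by d9 = 155/6 → (0, -155/6)
  seg 2: right by d5 = 19 → (19, -155/6)
  seg 3: down by d1 = 1/4 → (19, -313/12)
  seg 4: up by d2 = 9 → (19, -205/12)
  seg 5: right by d8 = 13/2 → (51/2, -205/12)
  seg 6: down by d3 = 17 → (51/2, -409/12)
  seg 7: down by d9 = 155/6 → (51/2, -719/12)

d6 = -83/4
d7 = 21/2
d8 = 13/2
d9 = 155/6
endpoint = (51/2, -719/12)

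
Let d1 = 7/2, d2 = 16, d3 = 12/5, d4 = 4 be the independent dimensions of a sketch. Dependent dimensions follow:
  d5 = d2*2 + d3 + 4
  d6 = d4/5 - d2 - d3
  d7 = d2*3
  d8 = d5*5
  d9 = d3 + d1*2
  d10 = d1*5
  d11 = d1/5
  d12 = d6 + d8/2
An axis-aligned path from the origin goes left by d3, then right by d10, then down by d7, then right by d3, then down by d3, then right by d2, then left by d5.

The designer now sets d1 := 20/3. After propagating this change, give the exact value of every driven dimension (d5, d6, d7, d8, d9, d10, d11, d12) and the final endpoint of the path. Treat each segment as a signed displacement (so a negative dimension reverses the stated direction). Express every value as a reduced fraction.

d5 = 192/5
d6 = -88/5
d7 = 48
d8 = 192
d9 = 236/15
d10 = 100/3
d11 = 4/3
d12 = 392/5
endpoint = (164/15, -252/5)

Apply edit: d1 := 20/3
  d5 = d2*2 + d3 + 4 = 192/5
  d6 = d4/5 - d2 - d3 = -88/5
  d7 = d2*3 = 48
  d8 = d5*5 = 192
  d9 = d3 + d1*2 = 236/15
  d10 = d1*5 = 100/3
  d11 = d1/5 = 4/3
  d12 = d6 + d8/2 = 392/5
Walk from origin (0, 0):
  seg 1: left by d3 = 12/5 → (-12/5, 0)
  seg 2: right by d10 = 100/3 → (464/15, 0)
  seg 3: down by d7 = 48 → (464/15, -48)
  seg 4: right by d3 = 12/5 → (100/3, -48)
  seg 5: down by d3 = 12/5 → (100/3, -252/5)
  seg 6: right by d2 = 16 → (148/3, -252/5)
  seg 7: left by d5 = 192/5 → (164/15, -252/5)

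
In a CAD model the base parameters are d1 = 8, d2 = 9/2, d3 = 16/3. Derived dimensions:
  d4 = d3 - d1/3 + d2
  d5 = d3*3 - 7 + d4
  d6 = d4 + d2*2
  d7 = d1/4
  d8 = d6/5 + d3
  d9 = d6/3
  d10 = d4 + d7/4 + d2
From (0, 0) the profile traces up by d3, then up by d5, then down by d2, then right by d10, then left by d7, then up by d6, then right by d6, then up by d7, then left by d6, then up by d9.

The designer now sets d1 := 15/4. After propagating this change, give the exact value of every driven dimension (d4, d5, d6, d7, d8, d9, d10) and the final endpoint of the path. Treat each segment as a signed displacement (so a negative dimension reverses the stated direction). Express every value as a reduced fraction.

Apply edit: d1 := 15/4
  d4 = d3 - d1/3 + d2 = 103/12
  d5 = d3*3 - 7 + d4 = 211/12
  d6 = d4 + d2*2 = 211/12
  d7 = d1/4 = 15/16
  d8 = d6/5 + d3 = 177/20
  d9 = d6/3 = 211/36
  d10 = d4 + d7/4 + d2 = 2557/192
Walk from origin (0, 0):
  seg 1: up by d3 = 16/3 → (0, 16/3)
  seg 2: up by d5 = 211/12 → (0, 275/12)
  seg 3: down by d2 = 9/2 → (0, 221/12)
  seg 4: right by d10 = 2557/192 → (2557/192, 221/12)
  seg 5: left by d7 = 15/16 → (2377/192, 221/12)
  seg 6: up by d6 = 211/12 → (2377/192, 36)
  seg 7: right by d6 = 211/12 → (5753/192, 36)
  seg 8: up by d7 = 15/16 → (5753/192, 591/16)
  seg 9: left by d6 = 211/12 → (2377/192, 591/16)
  seg 10: up by d9 = 211/36 → (2377/192, 6163/144)

d4 = 103/12
d5 = 211/12
d6 = 211/12
d7 = 15/16
d8 = 177/20
d9 = 211/36
d10 = 2557/192
endpoint = (2377/192, 6163/144)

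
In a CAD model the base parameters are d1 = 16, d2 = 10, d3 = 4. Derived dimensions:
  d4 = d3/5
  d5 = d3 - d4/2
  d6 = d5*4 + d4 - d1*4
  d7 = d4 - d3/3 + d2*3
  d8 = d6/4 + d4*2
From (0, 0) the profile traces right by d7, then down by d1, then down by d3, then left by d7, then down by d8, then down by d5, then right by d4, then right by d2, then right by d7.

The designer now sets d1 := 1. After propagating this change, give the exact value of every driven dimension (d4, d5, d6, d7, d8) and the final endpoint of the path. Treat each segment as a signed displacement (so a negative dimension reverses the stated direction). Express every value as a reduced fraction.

d4 = 4/5
d5 = 18/5
d6 = 56/5
d7 = 442/15
d8 = 22/5
endpoint = (604/15, -13)

Apply edit: d1 := 1
  d4 = d3/5 = 4/5
  d5 = d3 - d4/2 = 18/5
  d6 = d5*4 + d4 - d1*4 = 56/5
  d7 = d4 - d3/3 + d2*3 = 442/15
  d8 = d6/4 + d4*2 = 22/5
Walk from origin (0, 0):
  seg 1: right by d7 = 442/15 → (442/15, 0)
  seg 2: down by d1 = 1 → (442/15, -1)
  seg 3: down by d3 = 4 → (442/15, -5)
  seg 4: left by d7 = 442/15 → (0, -5)
  seg 5: down by d8 = 22/5 → (0, -47/5)
  seg 6: down by d5 = 18/5 → (0, -13)
  seg 7: right by d4 = 4/5 → (4/5, -13)
  seg 8: right by d2 = 10 → (54/5, -13)
  seg 9: right by d7 = 442/15 → (604/15, -13)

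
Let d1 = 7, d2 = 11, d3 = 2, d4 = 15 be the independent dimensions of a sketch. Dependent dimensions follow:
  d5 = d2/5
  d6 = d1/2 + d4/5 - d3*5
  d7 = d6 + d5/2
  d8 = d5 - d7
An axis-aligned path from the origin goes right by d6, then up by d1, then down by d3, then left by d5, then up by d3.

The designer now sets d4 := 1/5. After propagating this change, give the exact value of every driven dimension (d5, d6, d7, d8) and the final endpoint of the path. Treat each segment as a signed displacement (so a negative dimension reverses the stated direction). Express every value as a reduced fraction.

Apply edit: d4 := 1/5
  d5 = d2/5 = 11/5
  d6 = d1/2 + d4/5 - d3*5 = -323/50
  d7 = d6 + d5/2 = -134/25
  d8 = d5 - d7 = 189/25
Walk from origin (0, 0):
  seg 1: right by d6 = -323/50 → (-323/50, 0)
  seg 2: up by d1 = 7 → (-323/50, 7)
  seg 3: down by d3 = 2 → (-323/50, 5)
  seg 4: left by d5 = 11/5 → (-433/50, 5)
  seg 5: up by d3 = 2 → (-433/50, 7)

d5 = 11/5
d6 = -323/50
d7 = -134/25
d8 = 189/25
endpoint = (-433/50, 7)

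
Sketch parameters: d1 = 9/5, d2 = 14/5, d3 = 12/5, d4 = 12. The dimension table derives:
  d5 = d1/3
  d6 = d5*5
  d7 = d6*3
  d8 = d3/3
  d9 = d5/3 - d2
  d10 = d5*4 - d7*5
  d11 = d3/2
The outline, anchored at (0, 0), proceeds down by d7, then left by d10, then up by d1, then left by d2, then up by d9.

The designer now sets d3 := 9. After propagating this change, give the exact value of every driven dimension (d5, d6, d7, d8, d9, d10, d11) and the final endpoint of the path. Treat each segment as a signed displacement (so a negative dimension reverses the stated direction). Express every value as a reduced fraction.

Apply edit: d3 := 9
  d5 = d1/3 = 3/5
  d6 = d5*5 = 3
  d7 = d6*3 = 9
  d8 = d3/3 = 3
  d9 = d5/3 - d2 = -13/5
  d10 = d5*4 - d7*5 = -213/5
  d11 = d3/2 = 9/2
Walk from origin (0, 0):
  seg 1: down by d7 = 9 → (0, -9)
  seg 2: left by d10 = -213/5 → (213/5, -9)
  seg 3: up by d1 = 9/5 → (213/5, -36/5)
  seg 4: left by d2 = 14/5 → (199/5, -36/5)
  seg 5: up by d9 = -13/5 → (199/5, -49/5)

d5 = 3/5
d6 = 3
d7 = 9
d8 = 3
d9 = -13/5
d10 = -213/5
d11 = 9/2
endpoint = (199/5, -49/5)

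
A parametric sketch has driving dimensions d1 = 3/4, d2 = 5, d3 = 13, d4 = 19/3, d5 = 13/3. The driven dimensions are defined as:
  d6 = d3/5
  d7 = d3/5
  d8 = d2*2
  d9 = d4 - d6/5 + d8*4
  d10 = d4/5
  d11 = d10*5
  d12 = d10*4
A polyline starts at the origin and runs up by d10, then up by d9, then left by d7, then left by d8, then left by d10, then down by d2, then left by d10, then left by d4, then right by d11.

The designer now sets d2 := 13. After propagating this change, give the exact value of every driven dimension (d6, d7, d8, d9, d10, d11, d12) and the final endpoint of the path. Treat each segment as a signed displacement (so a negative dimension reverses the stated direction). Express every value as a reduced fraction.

d6 = 13/5
d7 = 13/5
d8 = 26
d9 = 8236/75
d10 = 19/15
d11 = 19/3
d12 = 76/15
endpoint = (-467/15, 2452/25)

Apply edit: d2 := 13
  d6 = d3/5 = 13/5
  d7 = d3/5 = 13/5
  d8 = d2*2 = 26
  d9 = d4 - d6/5 + d8*4 = 8236/75
  d10 = d4/5 = 19/15
  d11 = d10*5 = 19/3
  d12 = d10*4 = 76/15
Walk from origin (0, 0):
  seg 1: up by d10 = 19/15 → (0, 19/15)
  seg 2: up by d9 = 8236/75 → (0, 2777/25)
  seg 3: left by d7 = 13/5 → (-13/5, 2777/25)
  seg 4: left by d8 = 26 → (-143/5, 2777/25)
  seg 5: left by d10 = 19/15 → (-448/15, 2777/25)
  seg 6: down by d2 = 13 → (-448/15, 2452/25)
  seg 7: left by d10 = 19/15 → (-467/15, 2452/25)
  seg 8: left by d4 = 19/3 → (-562/15, 2452/25)
  seg 9: right by d11 = 19/3 → (-467/15, 2452/25)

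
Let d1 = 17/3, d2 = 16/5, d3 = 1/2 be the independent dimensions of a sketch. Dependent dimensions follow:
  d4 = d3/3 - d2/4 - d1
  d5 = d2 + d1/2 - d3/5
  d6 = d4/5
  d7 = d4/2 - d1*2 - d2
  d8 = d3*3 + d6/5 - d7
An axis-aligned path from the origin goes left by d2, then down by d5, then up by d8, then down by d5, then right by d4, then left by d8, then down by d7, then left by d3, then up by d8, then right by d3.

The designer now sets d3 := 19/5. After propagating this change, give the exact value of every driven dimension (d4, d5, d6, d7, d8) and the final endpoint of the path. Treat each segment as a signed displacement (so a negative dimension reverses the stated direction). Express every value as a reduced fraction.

d4 = -26/5
d5 = 791/150
d6 = -26/25
d7 = -257/15
d8 = 10622/375
endpoint = (-13772/375, 23714/375)

Apply edit: d3 := 19/5
  d4 = d3/3 - d2/4 - d1 = -26/5
  d5 = d2 + d1/2 - d3/5 = 791/150
  d6 = d4/5 = -26/25
  d7 = d4/2 - d1*2 - d2 = -257/15
  d8 = d3*3 + d6/5 - d7 = 10622/375
Walk from origin (0, 0):
  seg 1: left by d2 = 16/5 → (-16/5, 0)
  seg 2: down by d5 = 791/150 → (-16/5, -791/150)
  seg 3: up by d8 = 10622/375 → (-16/5, 5763/250)
  seg 4: down by d5 = 791/150 → (-16/5, 6667/375)
  seg 5: right by d4 = -26/5 → (-42/5, 6667/375)
  seg 6: left by d8 = 10622/375 → (-13772/375, 6667/375)
  seg 7: down by d7 = -257/15 → (-13772/375, 4364/125)
  seg 8: left by d3 = 19/5 → (-15197/375, 4364/125)
  seg 9: up by d8 = 10622/375 → (-15197/375, 23714/375)
  seg 10: right by d3 = 19/5 → (-13772/375, 23714/375)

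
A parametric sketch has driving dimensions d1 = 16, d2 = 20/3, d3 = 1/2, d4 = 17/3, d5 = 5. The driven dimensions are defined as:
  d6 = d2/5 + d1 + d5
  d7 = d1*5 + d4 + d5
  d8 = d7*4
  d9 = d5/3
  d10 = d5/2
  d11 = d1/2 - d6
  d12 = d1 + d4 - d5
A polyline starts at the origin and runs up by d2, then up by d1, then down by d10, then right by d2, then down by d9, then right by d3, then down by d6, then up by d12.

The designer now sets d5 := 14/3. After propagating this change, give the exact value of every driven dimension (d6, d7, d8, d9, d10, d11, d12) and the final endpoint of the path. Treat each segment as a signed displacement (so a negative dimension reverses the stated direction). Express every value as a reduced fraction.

d6 = 22
d7 = 271/3
d8 = 1084/3
d9 = 14/9
d10 = 7/3
d11 = -14
d12 = 17
endpoint = (43/6, 124/9)

Apply edit: d5 := 14/3
  d6 = d2/5 + d1 + d5 = 22
  d7 = d1*5 + d4 + d5 = 271/3
  d8 = d7*4 = 1084/3
  d9 = d5/3 = 14/9
  d10 = d5/2 = 7/3
  d11 = d1/2 - d6 = -14
  d12 = d1 + d4 - d5 = 17
Walk from origin (0, 0):
  seg 1: up by d2 = 20/3 → (0, 20/3)
  seg 2: up by d1 = 16 → (0, 68/3)
  seg 3: down by d10 = 7/3 → (0, 61/3)
  seg 4: right by d2 = 20/3 → (20/3, 61/3)
  seg 5: down by d9 = 14/9 → (20/3, 169/9)
  seg 6: right by d3 = 1/2 → (43/6, 169/9)
  seg 7: down by d6 = 22 → (43/6, -29/9)
  seg 8: up by d12 = 17 → (43/6, 124/9)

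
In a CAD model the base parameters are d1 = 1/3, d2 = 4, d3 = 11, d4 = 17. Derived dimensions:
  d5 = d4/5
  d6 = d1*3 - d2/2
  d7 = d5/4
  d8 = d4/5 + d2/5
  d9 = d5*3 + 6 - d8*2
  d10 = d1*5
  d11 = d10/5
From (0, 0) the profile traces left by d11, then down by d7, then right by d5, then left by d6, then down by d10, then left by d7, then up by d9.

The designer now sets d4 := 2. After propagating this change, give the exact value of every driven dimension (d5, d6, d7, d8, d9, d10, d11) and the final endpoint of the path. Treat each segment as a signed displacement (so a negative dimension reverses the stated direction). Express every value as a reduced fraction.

d5 = 2/5
d6 = -1
d7 = 1/10
d8 = 6/5
d9 = 24/5
d10 = 5/3
d11 = 1/3
endpoint = (29/30, 91/30)

Apply edit: d4 := 2
  d5 = d4/5 = 2/5
  d6 = d1*3 - d2/2 = -1
  d7 = d5/4 = 1/10
  d8 = d4/5 + d2/5 = 6/5
  d9 = d5*3 + 6 - d8*2 = 24/5
  d10 = d1*5 = 5/3
  d11 = d10/5 = 1/3
Walk from origin (0, 0):
  seg 1: left by d11 = 1/3 → (-1/3, 0)
  seg 2: down by d7 = 1/10 → (-1/3, -1/10)
  seg 3: right by d5 = 2/5 → (1/15, -1/10)
  seg 4: left by d6 = -1 → (16/15, -1/10)
  seg 5: down by d10 = 5/3 → (16/15, -53/30)
  seg 6: left by d7 = 1/10 → (29/30, -53/30)
  seg 7: up by d9 = 24/5 → (29/30, 91/30)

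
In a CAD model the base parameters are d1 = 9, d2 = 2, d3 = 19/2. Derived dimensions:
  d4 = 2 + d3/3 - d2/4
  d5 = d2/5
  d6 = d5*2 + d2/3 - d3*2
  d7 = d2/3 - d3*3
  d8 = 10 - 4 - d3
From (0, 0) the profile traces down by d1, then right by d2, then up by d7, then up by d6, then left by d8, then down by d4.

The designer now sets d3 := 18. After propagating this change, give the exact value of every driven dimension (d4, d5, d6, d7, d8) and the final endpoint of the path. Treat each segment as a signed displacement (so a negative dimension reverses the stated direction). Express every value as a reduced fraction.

d4 = 15/2
d5 = 2/5
d6 = -518/15
d7 = -160/3
d8 = -12
endpoint = (14, -3131/30)

Apply edit: d3 := 18
  d4 = 2 + d3/3 - d2/4 = 15/2
  d5 = d2/5 = 2/5
  d6 = d5*2 + d2/3 - d3*2 = -518/15
  d7 = d2/3 - d3*3 = -160/3
  d8 = 10 - 4 - d3 = -12
Walk from origin (0, 0):
  seg 1: down by d1 = 9 → (0, -9)
  seg 2: right by d2 = 2 → (2, -9)
  seg 3: up by d7 = -160/3 → (2, -187/3)
  seg 4: up by d6 = -518/15 → (2, -1453/15)
  seg 5: left by d8 = -12 → (14, -1453/15)
  seg 6: down by d4 = 15/2 → (14, -3131/30)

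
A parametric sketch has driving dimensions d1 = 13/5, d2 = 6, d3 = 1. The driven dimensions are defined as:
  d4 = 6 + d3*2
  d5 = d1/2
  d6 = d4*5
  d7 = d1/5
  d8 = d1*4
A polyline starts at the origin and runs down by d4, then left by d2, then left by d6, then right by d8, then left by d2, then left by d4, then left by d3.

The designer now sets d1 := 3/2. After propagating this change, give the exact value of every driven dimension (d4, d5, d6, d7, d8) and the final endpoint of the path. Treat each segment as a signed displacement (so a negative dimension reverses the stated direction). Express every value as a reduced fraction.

Apply edit: d1 := 3/2
  d4 = 6 + d3*2 = 8
  d5 = d1/2 = 3/4
  d6 = d4*5 = 40
  d7 = d1/5 = 3/10
  d8 = d1*4 = 6
Walk from origin (0, 0):
  seg 1: down by d4 = 8 → (0, -8)
  seg 2: left by d2 = 6 → (-6, -8)
  seg 3: left by d6 = 40 → (-46, -8)
  seg 4: right by d8 = 6 → (-40, -8)
  seg 5: left by d2 = 6 → (-46, -8)
  seg 6: left by d4 = 8 → (-54, -8)
  seg 7: left by d3 = 1 → (-55, -8)

d4 = 8
d5 = 3/4
d6 = 40
d7 = 3/10
d8 = 6
endpoint = (-55, -8)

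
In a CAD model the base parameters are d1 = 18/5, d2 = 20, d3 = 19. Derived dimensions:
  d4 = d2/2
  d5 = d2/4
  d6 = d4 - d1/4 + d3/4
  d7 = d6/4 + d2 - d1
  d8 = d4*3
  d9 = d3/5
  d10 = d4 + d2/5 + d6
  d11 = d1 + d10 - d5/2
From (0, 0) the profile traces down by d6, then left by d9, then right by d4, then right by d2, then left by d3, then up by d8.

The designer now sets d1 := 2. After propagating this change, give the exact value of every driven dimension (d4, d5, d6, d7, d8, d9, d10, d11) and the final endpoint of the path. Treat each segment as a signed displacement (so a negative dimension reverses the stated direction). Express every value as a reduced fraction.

d4 = 10
d5 = 5
d6 = 57/4
d7 = 345/16
d8 = 30
d9 = 19/5
d10 = 113/4
d11 = 111/4
endpoint = (36/5, 63/4)

Apply edit: d1 := 2
  d4 = d2/2 = 10
  d5 = d2/4 = 5
  d6 = d4 - d1/4 + d3/4 = 57/4
  d7 = d6/4 + d2 - d1 = 345/16
  d8 = d4*3 = 30
  d9 = d3/5 = 19/5
  d10 = d4 + d2/5 + d6 = 113/4
  d11 = d1 + d10 - d5/2 = 111/4
Walk from origin (0, 0):
  seg 1: down by d6 = 57/4 → (0, -57/4)
  seg 2: left by d9 = 19/5 → (-19/5, -57/4)
  seg 3: right by d4 = 10 → (31/5, -57/4)
  seg 4: right by d2 = 20 → (131/5, -57/4)
  seg 5: left by d3 = 19 → (36/5, -57/4)
  seg 6: up by d8 = 30 → (36/5, 63/4)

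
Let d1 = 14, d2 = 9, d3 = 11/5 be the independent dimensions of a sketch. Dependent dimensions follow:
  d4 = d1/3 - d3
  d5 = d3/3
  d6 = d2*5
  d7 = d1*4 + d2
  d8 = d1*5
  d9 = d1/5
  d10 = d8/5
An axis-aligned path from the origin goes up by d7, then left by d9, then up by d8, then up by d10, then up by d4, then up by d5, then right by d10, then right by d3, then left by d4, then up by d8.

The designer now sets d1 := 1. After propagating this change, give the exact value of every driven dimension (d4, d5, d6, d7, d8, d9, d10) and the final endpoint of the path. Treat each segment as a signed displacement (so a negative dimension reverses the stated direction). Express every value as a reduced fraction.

Apply edit: d1 := 1
  d4 = d1/3 - d3 = -28/15
  d5 = d3/3 = 11/15
  d6 = d2*5 = 45
  d7 = d1*4 + d2 = 13
  d8 = d1*5 = 5
  d9 = d1/5 = 1/5
  d10 = d8/5 = 1
Walk from origin (0, 0):
  seg 1: up by d7 = 13 → (0, 13)
  seg 2: left by d9 = 1/5 → (-1/5, 13)
  seg 3: up by d8 = 5 → (-1/5, 18)
  seg 4: up by d10 = 1 → (-1/5, 19)
  seg 5: up by d4 = -28/15 → (-1/5, 257/15)
  seg 6: up by d5 = 11/15 → (-1/5, 268/15)
  seg 7: right by d10 = 1 → (4/5, 268/15)
  seg 8: right by d3 = 11/5 → (3, 268/15)
  seg 9: left by d4 = -28/15 → (73/15, 268/15)
  seg 10: up by d8 = 5 → (73/15, 343/15)

d4 = -28/15
d5 = 11/15
d6 = 45
d7 = 13
d8 = 5
d9 = 1/5
d10 = 1
endpoint = (73/15, 343/15)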